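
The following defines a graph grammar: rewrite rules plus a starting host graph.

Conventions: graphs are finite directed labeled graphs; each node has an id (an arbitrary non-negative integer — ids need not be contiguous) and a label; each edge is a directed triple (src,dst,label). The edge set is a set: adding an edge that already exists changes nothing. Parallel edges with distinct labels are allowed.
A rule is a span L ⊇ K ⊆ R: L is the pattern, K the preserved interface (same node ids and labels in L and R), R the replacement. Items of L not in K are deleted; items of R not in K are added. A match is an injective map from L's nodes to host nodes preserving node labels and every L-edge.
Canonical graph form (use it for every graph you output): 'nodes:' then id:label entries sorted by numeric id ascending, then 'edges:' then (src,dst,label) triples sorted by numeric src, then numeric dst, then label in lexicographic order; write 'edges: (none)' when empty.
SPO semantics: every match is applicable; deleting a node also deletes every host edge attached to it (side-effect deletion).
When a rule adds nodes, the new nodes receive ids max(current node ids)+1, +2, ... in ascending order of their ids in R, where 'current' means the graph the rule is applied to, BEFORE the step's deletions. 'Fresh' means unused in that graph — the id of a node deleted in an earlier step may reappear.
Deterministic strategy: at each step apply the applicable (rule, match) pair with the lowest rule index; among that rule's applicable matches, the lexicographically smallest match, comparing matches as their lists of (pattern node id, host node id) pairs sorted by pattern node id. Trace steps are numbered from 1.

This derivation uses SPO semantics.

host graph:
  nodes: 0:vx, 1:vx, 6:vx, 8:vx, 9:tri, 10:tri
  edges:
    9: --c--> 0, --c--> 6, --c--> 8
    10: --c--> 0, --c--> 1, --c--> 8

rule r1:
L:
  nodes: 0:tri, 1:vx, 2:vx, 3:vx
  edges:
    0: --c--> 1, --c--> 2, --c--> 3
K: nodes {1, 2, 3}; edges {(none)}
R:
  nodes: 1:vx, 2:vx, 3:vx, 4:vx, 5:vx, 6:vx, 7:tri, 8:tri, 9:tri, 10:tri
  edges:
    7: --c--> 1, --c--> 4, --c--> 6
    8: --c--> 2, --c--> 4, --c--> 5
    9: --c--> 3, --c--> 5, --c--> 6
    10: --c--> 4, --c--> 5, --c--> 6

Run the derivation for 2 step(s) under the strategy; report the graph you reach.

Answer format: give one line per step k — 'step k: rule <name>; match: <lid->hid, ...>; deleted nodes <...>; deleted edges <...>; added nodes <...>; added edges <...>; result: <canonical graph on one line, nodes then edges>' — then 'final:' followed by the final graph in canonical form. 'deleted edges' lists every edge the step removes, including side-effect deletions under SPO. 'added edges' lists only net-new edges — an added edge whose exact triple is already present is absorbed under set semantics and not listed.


step 1: rule r1; match: 0->9, 1->0, 2->6, 3->8; deleted nodes 9; deleted edges (9,0,c); (9,6,c); (9,8,c); added nodes 11, 12, 13, 14, 15, 16, 17; added edges (14,0,c); (14,11,c); (14,13,c); (15,6,c); (15,11,c); (15,12,c); (16,8,c); (16,12,c); (16,13,c); (17,11,c); (17,12,c); (17,13,c); result: nodes: 0:vx, 1:vx, 6:vx, 8:vx, 10:tri, 11:vx, 12:vx, 13:vx, 14:tri, 15:tri, 16:tri, 17:tri edges: (10,0,c); (10,1,c); (10,8,c); (14,0,c); (14,11,c); (14,13,c); (15,6,c); (15,11,c); (15,12,c); (16,8,c); (16,12,c); (16,13,c); (17,11,c); (17,12,c); (17,13,c)
step 2: rule r1; match: 0->10, 1->0, 2->1, 3->8; deleted nodes 10; deleted edges (10,0,c); (10,1,c); (10,8,c); added nodes 18, 19, 20, 21, 22, 23, 24; added edges (21,0,c); (21,18,c); (21,20,c); (22,1,c); (22,18,c); (22,19,c); (23,8,c); (23,19,c); (23,20,c); (24,18,c); (24,19,c); (24,20,c); result: nodes: 0:vx, 1:vx, 6:vx, 8:vx, 11:vx, 12:vx, 13:vx, 14:tri, 15:tri, 16:tri, 17:tri, 18:vx, 19:vx, 20:vx, 21:tri, 22:tri, 23:tri, 24:tri edges: (14,0,c); (14,11,c); (14,13,c); (15,6,c); (15,11,c); (15,12,c); (16,8,c); (16,12,c); (16,13,c); (17,11,c); (17,12,c); (17,13,c); (21,0,c); (21,18,c); (21,20,c); (22,1,c); (22,18,c); (22,19,c); (23,8,c); (23,19,c); (23,20,c); (24,18,c); (24,19,c); (24,20,c)
final:
nodes: 0:vx, 1:vx, 6:vx, 8:vx, 11:vx, 12:vx, 13:vx, 14:tri, 15:tri, 16:tri, 17:tri, 18:vx, 19:vx, 20:vx, 21:tri, 22:tri, 23:tri, 24:tri
edges: (14,0,c); (14,11,c); (14,13,c); (15,6,c); (15,11,c); (15,12,c); (16,8,c); (16,12,c); (16,13,c); (17,11,c); (17,12,c); (17,13,c); (21,0,c); (21,18,c); (21,20,c); (22,1,c); (22,18,c); (22,19,c); (23,8,c); (23,19,c); (23,20,c); (24,18,c); (24,19,c); (24,20,c)


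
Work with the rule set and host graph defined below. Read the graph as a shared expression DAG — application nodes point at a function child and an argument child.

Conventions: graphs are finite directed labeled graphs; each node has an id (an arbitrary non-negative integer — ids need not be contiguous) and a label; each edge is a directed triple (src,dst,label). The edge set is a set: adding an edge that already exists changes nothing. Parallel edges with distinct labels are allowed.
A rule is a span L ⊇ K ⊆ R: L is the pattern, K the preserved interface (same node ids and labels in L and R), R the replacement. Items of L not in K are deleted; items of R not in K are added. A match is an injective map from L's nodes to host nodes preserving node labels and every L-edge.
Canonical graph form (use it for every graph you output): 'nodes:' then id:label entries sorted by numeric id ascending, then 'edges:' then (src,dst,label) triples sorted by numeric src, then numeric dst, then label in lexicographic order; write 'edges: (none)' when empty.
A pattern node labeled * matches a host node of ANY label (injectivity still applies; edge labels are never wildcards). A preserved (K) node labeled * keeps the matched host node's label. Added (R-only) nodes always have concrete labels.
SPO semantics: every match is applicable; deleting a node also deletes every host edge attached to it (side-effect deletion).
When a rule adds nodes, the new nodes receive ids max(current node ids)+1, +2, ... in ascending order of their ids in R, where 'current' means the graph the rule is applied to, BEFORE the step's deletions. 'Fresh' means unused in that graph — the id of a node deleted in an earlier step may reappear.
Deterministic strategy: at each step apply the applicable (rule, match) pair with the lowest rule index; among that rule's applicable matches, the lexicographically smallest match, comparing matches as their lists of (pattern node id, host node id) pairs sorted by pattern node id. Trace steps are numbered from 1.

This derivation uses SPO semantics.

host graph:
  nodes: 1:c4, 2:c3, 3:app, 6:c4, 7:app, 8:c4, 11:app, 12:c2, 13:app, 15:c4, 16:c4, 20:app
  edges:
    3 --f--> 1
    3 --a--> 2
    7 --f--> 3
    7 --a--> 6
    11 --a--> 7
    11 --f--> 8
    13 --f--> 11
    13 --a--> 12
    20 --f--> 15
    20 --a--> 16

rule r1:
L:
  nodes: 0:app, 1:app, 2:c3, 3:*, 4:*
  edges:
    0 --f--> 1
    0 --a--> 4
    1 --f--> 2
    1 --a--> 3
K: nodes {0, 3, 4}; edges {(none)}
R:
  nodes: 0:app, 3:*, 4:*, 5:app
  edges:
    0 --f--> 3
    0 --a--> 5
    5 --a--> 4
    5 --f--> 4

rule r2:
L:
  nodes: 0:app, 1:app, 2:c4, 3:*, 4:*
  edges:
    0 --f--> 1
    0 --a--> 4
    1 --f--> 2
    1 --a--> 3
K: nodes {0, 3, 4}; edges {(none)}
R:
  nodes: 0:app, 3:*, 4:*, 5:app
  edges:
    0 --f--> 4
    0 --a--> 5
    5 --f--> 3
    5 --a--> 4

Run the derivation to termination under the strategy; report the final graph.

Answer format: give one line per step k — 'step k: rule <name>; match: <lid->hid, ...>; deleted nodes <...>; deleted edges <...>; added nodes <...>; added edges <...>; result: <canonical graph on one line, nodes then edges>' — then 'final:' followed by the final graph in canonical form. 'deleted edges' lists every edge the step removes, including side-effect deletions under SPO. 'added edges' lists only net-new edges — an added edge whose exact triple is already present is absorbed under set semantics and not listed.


step 1: rule r2; match: 0->7, 1->3, 2->1, 3->2, 4->6; deleted nodes 1, 3; deleted edges (3,1,f); (3,2,a); (7,3,f); (7,6,a); added nodes 21; added edges (7,6,f); (7,21,a); (21,2,f); (21,6,a); result: nodes: 2:c3, 6:c4, 7:app, 8:c4, 11:app, 12:c2, 13:app, 15:c4, 16:c4, 20:app, 21:app edges: (7,6,f); (7,21,a); (11,7,a); (11,8,f); (13,11,f); (13,12,a); (20,15,f); (20,16,a); (21,2,f); (21,6,a)
step 2: rule r2; match: 0->13, 1->11, 2->8, 3->7, 4->12; deleted nodes 8, 11; deleted edges (11,7,a); (11,8,f); (13,11,f); (13,12,a); added nodes 22; added edges (13,12,f); (13,22,a); (22,7,f); (22,12,a); result: nodes: 2:c3, 6:c4, 7:app, 12:c2, 13:app, 15:c4, 16:c4, 20:app, 21:app, 22:app edges: (7,6,f); (7,21,a); (13,12,f); (13,22,a); (20,15,f); (20,16,a); (21,2,f); (21,6,a); (22,7,f); (22,12,a)
step 3: rule r2; match: 0->22, 1->7, 2->6, 3->21, 4->12; deleted nodes 6, 7; deleted edges (7,6,f); (7,21,a); (21,6,a); (22,7,f); (22,12,a); added nodes 23; added edges (22,12,f); (22,23,a); (23,12,a); (23,21,f); result: nodes: 2:c3, 12:c2, 13:app, 15:c4, 16:c4, 20:app, 21:app, 22:app, 23:app edges: (13,12,f); (13,22,a); (20,15,f); (20,16,a); (21,2,f); (22,12,f); (22,23,a); (23,12,a); (23,21,f)
final:
nodes: 2:c3, 12:c2, 13:app, 15:c4, 16:c4, 20:app, 21:app, 22:app, 23:app
edges: (13,12,f); (13,22,a); (20,15,f); (20,16,a); (21,2,f); (22,12,f); (22,23,a); (23,12,a); (23,21,f)


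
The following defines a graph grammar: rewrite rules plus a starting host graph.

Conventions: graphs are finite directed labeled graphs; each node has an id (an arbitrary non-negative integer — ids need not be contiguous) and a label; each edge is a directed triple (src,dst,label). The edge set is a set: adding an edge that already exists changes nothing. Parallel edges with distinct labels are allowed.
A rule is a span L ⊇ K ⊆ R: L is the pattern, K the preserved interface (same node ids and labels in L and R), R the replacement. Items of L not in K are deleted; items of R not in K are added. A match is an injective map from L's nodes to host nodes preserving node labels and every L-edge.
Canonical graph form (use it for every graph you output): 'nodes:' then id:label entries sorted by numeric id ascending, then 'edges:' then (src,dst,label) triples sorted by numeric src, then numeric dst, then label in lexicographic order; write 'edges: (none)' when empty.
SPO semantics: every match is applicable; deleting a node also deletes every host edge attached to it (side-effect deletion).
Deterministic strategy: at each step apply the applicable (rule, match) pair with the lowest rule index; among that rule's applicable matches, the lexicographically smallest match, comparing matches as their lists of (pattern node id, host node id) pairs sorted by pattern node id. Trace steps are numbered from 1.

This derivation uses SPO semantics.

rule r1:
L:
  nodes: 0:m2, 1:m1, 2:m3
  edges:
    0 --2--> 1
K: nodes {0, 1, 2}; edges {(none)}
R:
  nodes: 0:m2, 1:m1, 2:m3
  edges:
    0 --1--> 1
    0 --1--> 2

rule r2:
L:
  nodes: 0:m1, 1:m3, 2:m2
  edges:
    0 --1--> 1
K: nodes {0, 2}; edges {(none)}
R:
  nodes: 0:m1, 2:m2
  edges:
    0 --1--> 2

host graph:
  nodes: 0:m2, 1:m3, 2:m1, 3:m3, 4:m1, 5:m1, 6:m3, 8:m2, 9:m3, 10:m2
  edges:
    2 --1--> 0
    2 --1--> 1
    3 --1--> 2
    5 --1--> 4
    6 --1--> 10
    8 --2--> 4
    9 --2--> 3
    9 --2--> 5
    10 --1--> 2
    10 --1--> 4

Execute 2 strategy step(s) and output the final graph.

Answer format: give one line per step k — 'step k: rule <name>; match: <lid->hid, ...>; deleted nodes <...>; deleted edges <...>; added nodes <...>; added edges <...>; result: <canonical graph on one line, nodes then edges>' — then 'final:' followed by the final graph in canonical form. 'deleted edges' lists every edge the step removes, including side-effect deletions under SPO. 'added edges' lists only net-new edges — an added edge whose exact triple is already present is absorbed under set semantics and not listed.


step 1: rule r1; match: 0->8, 1->4, 2->1; deleted nodes (none); deleted edges (8,4,2); added nodes (none); added edges (8,1,1); (8,4,1); result: nodes: 0:m2, 1:m3, 2:m1, 3:m3, 4:m1, 5:m1, 6:m3, 8:m2, 9:m3, 10:m2 edges: (2,0,1); (2,1,1); (3,2,1); (5,4,1); (6,10,1); (8,1,1); (8,4,1); (9,3,2); (9,5,2); (10,2,1); (10,4,1)
step 2: rule r2; match: 0->2, 1->1, 2->0; deleted nodes 1; deleted edges (2,1,1); (8,1,1); added nodes (none); added edges (none); result: nodes: 0:m2, 2:m1, 3:m3, 4:m1, 5:m1, 6:m3, 8:m2, 9:m3, 10:m2 edges: (2,0,1); (3,2,1); (5,4,1); (6,10,1); (8,4,1); (9,3,2); (9,5,2); (10,2,1); (10,4,1)
final:
nodes: 0:m2, 2:m1, 3:m3, 4:m1, 5:m1, 6:m3, 8:m2, 9:m3, 10:m2
edges: (2,0,1); (3,2,1); (5,4,1); (6,10,1); (8,4,1); (9,3,2); (9,5,2); (10,2,1); (10,4,1)


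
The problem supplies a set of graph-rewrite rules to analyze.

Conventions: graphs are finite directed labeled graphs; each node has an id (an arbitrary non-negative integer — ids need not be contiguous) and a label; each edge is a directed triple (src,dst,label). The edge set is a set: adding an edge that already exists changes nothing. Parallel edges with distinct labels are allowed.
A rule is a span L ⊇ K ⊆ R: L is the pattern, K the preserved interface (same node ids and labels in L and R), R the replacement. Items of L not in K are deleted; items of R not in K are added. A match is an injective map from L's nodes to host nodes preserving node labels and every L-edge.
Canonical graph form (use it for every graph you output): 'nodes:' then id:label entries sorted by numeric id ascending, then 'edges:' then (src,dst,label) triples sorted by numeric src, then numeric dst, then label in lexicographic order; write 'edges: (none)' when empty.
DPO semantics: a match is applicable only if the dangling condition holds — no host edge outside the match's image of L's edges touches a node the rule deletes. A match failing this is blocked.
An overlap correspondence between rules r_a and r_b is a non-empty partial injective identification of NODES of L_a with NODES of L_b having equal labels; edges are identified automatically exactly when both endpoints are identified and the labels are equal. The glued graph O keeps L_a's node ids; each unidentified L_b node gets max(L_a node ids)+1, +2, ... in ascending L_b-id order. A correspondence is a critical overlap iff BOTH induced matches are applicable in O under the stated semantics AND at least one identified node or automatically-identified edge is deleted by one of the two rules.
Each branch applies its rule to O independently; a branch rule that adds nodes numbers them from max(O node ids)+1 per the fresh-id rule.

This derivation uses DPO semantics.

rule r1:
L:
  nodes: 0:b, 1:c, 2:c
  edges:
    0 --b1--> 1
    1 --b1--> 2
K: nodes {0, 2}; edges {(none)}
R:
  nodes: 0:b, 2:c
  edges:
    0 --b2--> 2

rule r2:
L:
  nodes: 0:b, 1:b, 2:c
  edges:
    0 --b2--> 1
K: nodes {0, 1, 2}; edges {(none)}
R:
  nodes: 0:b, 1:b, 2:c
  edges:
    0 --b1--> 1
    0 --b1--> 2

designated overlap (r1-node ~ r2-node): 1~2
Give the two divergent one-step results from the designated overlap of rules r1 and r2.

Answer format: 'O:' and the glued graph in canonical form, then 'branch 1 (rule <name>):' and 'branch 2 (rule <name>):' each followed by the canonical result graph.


O:
nodes: 0:b, 1:c, 2:c, 3:b, 4:b
edges: (0,1,b1); (1,2,b1); (3,4,b2)
branch 1 (rule r1):
nodes: 0:b, 2:c, 3:b, 4:b
edges: (0,2,b2); (3,4,b2)
branch 2 (rule r2):
nodes: 0:b, 1:c, 2:c, 3:b, 4:b
edges: (0,1,b1); (1,2,b1); (3,1,b1); (3,4,b1)


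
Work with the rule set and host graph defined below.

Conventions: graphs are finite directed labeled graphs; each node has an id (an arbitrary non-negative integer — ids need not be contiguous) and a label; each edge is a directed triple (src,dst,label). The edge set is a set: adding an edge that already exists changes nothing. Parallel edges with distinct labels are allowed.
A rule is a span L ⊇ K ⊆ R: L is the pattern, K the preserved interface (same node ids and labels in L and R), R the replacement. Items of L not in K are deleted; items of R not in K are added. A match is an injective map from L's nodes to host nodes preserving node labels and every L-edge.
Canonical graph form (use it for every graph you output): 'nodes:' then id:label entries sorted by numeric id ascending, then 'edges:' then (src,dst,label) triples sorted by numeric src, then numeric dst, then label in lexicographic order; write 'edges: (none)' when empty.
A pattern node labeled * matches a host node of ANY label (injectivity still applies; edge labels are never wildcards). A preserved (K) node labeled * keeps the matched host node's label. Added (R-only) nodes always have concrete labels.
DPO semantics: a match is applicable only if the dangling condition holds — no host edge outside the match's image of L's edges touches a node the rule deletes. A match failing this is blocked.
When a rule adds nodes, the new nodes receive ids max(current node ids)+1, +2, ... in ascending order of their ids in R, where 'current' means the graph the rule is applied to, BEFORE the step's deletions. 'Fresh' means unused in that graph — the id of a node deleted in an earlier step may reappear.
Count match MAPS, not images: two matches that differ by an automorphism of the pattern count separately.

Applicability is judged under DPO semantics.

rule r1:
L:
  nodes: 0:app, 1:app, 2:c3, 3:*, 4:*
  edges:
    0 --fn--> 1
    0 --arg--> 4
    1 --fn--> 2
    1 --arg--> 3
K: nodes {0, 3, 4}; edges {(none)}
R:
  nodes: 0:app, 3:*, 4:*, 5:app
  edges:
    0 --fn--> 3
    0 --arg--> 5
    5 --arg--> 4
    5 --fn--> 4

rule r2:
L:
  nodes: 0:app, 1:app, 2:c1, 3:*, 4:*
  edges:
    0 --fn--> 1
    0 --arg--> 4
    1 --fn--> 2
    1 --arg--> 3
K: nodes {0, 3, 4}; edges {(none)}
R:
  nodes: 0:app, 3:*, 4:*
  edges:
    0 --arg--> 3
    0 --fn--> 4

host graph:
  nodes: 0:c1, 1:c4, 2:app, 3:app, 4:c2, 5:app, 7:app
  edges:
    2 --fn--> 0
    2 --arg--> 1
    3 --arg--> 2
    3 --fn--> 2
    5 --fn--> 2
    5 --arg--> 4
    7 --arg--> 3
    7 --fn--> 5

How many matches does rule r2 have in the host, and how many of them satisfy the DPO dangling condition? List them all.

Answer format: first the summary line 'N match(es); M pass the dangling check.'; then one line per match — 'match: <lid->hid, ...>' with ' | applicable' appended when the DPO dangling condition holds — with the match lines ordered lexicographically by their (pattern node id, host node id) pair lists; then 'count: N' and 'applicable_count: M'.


1 match(es); 0 pass the dangling check.
match: 0->5, 1->2, 2->0, 3->1, 4->4
count: 1
applicable_count: 0


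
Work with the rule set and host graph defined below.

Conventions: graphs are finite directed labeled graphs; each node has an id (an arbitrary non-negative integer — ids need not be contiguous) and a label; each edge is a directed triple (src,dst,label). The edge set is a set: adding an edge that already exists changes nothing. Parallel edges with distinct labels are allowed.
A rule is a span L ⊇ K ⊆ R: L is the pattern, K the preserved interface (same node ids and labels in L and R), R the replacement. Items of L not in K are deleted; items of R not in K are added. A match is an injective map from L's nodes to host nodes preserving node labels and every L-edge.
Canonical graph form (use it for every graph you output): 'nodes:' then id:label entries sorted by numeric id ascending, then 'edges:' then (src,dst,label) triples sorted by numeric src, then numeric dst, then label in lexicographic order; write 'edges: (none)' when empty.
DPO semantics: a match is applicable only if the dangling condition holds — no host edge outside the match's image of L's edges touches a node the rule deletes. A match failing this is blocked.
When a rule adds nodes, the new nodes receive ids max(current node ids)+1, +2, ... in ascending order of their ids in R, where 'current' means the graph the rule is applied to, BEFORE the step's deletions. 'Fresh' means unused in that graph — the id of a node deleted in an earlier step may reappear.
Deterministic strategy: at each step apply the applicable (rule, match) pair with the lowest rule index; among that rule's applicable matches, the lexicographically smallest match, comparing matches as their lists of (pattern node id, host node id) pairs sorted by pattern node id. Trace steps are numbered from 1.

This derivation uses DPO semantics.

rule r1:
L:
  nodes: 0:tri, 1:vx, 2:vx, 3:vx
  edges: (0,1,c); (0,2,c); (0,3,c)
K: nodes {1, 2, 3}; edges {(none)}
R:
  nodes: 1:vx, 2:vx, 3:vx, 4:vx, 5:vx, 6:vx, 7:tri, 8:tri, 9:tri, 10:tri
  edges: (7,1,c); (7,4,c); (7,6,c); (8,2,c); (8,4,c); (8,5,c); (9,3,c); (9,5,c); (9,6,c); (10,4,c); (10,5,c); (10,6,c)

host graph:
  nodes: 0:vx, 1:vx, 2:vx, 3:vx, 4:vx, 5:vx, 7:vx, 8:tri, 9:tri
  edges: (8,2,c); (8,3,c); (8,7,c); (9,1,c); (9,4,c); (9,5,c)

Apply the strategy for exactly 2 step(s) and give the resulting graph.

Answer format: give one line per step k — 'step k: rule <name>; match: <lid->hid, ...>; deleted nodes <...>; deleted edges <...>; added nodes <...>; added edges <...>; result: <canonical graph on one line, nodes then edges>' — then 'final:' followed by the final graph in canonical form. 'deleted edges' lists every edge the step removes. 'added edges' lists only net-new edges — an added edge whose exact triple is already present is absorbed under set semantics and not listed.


step 1: rule r1; match: 0->8, 1->2, 2->3, 3->7; deleted nodes 8; deleted edges (8,2,c); (8,3,c); (8,7,c); added nodes 10, 11, 12, 13, 14, 15, 16; added edges (13,2,c); (13,10,c); (13,12,c); (14,3,c); (14,10,c); (14,11,c); (15,7,c); (15,11,c); (15,12,c); (16,10,c); (16,11,c); (16,12,c); result: nodes: 0:vx, 1:vx, 2:vx, 3:vx, 4:vx, 5:vx, 7:vx, 9:tri, 10:vx, 11:vx, 12:vx, 13:tri, 14:tri, 15:tri, 16:tri edges: (9,1,c); (9,4,c); (9,5,c); (13,2,c); (13,10,c); (13,12,c); (14,3,c); (14,10,c); (14,11,c); (15,7,c); (15,11,c); (15,12,c); (16,10,c); (16,11,c); (16,12,c)
step 2: rule r1; match: 0->9, 1->1, 2->4, 3->5; deleted nodes 9; deleted edges (9,1,c); (9,4,c); (9,5,c); added nodes 17, 18, 19, 20, 21, 22, 23; added edges (20,1,c); (20,17,c); (20,19,c); (21,4,c); (21,17,c); (21,18,c); (22,5,c); (22,18,c); (22,19,c); (23,17,c); (23,18,c); (23,19,c); result: nodes: 0:vx, 1:vx, 2:vx, 3:vx, 4:vx, 5:vx, 7:vx, 10:vx, 11:vx, 12:vx, 13:tri, 14:tri, 15:tri, 16:tri, 17:vx, 18:vx, 19:vx, 20:tri, 21:tri, 22:tri, 23:tri edges: (13,2,c); (13,10,c); (13,12,c); (14,3,c); (14,10,c); (14,11,c); (15,7,c); (15,11,c); (15,12,c); (16,10,c); (16,11,c); (16,12,c); (20,1,c); (20,17,c); (20,19,c); (21,4,c); (21,17,c); (21,18,c); (22,5,c); (22,18,c); (22,19,c); (23,17,c); (23,18,c); (23,19,c)
final:
nodes: 0:vx, 1:vx, 2:vx, 3:vx, 4:vx, 5:vx, 7:vx, 10:vx, 11:vx, 12:vx, 13:tri, 14:tri, 15:tri, 16:tri, 17:vx, 18:vx, 19:vx, 20:tri, 21:tri, 22:tri, 23:tri
edges: (13,2,c); (13,10,c); (13,12,c); (14,3,c); (14,10,c); (14,11,c); (15,7,c); (15,11,c); (15,12,c); (16,10,c); (16,11,c); (16,12,c); (20,1,c); (20,17,c); (20,19,c); (21,4,c); (21,17,c); (21,18,c); (22,5,c); (22,18,c); (22,19,c); (23,17,c); (23,18,c); (23,19,c)


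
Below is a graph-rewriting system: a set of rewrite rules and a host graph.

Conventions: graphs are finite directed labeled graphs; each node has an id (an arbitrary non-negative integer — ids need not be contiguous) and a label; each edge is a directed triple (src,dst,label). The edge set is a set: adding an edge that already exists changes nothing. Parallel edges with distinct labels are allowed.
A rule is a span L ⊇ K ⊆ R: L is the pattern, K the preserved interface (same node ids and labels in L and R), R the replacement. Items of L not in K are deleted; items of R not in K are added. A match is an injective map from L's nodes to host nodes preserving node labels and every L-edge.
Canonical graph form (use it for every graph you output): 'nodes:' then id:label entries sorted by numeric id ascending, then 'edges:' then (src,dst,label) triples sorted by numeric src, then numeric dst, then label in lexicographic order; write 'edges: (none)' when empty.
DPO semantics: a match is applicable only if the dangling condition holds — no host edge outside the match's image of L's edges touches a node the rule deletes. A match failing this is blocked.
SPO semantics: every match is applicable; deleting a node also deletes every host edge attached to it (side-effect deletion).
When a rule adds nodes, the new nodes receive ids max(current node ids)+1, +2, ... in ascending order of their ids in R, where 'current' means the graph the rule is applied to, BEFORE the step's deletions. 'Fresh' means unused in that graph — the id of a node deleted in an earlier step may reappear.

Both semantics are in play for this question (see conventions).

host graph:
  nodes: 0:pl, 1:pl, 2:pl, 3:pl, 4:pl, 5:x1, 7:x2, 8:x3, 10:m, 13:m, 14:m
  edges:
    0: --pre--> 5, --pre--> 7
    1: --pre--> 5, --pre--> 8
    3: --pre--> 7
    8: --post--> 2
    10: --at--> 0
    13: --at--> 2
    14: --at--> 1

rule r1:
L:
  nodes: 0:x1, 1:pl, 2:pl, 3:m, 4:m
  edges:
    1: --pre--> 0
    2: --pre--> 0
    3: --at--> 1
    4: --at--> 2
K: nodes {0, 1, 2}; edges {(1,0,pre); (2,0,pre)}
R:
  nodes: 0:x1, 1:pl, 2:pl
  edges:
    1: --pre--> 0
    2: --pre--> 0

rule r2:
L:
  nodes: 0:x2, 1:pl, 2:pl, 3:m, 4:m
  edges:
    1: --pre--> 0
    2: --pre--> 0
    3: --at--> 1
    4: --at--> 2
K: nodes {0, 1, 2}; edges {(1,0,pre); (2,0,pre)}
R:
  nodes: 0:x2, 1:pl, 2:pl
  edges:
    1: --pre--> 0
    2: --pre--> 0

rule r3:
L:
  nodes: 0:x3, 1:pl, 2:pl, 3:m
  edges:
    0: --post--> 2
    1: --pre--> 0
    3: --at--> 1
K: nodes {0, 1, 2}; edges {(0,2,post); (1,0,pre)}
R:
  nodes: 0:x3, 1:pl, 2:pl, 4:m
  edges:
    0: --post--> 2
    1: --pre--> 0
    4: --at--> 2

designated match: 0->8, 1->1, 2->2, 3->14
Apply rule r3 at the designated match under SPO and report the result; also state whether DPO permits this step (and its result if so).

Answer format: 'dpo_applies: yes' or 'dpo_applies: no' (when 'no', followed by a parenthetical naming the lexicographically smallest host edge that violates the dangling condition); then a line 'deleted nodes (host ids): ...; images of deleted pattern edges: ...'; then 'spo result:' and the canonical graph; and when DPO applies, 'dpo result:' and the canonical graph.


dpo_applies: yes
deleted nodes (host ids): 14; images of deleted pattern edges: (14,1,at)
spo result:
nodes: 0:pl, 1:pl, 2:pl, 3:pl, 4:pl, 5:x1, 7:x2, 8:x3, 10:m, 13:m, 15:m
edges: (0,5,pre); (0,7,pre); (1,5,pre); (1,8,pre); (3,7,pre); (8,2,post); (10,0,at); (13,2,at); (15,2,at)
dpo result:
nodes: 0:pl, 1:pl, 2:pl, 3:pl, 4:pl, 5:x1, 7:x2, 8:x3, 10:m, 13:m, 15:m
edges: (0,5,pre); (0,7,pre); (1,5,pre); (1,8,pre); (3,7,pre); (8,2,post); (10,0,at); (13,2,at); (15,2,at)


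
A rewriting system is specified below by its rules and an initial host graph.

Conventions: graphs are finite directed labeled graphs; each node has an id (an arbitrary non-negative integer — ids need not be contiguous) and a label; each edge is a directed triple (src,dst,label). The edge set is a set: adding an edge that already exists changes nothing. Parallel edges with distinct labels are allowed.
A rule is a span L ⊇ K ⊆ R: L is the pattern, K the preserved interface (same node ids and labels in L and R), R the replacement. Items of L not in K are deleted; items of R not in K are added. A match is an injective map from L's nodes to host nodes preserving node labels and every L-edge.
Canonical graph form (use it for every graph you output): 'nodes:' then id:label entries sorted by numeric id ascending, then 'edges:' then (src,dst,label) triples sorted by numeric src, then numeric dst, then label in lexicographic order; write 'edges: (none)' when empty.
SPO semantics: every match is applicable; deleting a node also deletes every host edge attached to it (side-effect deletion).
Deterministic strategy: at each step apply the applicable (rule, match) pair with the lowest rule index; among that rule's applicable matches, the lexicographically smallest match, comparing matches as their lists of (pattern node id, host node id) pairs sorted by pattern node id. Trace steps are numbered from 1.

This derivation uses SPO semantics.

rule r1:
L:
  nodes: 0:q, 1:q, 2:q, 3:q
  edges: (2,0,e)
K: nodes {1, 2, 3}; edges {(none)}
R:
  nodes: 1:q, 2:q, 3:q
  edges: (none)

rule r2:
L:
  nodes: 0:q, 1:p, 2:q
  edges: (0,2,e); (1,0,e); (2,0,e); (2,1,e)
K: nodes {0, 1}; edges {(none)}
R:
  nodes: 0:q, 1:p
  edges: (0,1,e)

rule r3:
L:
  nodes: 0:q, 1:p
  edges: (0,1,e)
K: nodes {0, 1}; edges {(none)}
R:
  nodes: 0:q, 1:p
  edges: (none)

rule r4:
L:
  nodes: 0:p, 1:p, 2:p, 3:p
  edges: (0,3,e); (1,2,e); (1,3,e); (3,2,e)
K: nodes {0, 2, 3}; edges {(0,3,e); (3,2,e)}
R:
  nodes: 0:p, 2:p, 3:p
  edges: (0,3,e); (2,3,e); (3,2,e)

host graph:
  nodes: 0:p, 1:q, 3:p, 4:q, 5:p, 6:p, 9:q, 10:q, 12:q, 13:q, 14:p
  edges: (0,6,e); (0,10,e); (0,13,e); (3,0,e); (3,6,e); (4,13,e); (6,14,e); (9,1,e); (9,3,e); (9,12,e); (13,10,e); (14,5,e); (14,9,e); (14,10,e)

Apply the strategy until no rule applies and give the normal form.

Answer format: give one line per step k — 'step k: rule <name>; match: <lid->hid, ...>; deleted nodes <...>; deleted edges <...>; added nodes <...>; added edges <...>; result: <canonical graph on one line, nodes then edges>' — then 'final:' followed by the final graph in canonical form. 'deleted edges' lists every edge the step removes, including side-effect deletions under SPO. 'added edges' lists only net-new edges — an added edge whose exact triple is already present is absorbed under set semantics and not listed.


step 1: rule r1; match: 0->1, 1->4, 2->9, 3->10; deleted nodes 1; deleted edges (9,1,e); added nodes (none); added edges (none); result: nodes: 0:p, 3:p, 4:q, 5:p, 6:p, 9:q, 10:q, 12:q, 13:q, 14:p edges: (0,6,e); (0,10,e); (0,13,e); (3,0,e); (3,6,e); (4,13,e); (6,14,e); (9,3,e); (9,12,e); (13,10,e); (14,5,e); (14,9,e); (14,10,e)
step 2: rule r1; match: 0->10, 1->4, 2->13, 3->9; deleted nodes 10; deleted edges (0,10,e); (13,10,e); (14,10,e); added nodes (none); added edges (none); result: nodes: 0:p, 3:p, 4:q, 5:p, 6:p, 9:q, 12:q, 13:q, 14:p edges: (0,6,e); (0,13,e); (3,0,e); (3,6,e); (4,13,e); (6,14,e); (9,3,e); (9,12,e); (14,5,e); (14,9,e)
step 3: rule r1; match: 0->12, 1->4, 2->9, 3->13; deleted nodes 12; deleted edges (9,12,e); added nodes (none); added edges (none); result: nodes: 0:p, 3:p, 4:q, 5:p, 6:p, 9:q, 13:q, 14:p edges: (0,6,e); (0,13,e); (3,0,e); (3,6,e); (4,13,e); (6,14,e); (9,3,e); (14,5,e); (14,9,e)
step 4: rule r3; match: 0->9, 1->3; deleted nodes (none); deleted edges (9,3,e); added nodes (none); added edges (none); result: nodes: 0:p, 3:p, 4:q, 5:p, 6:p, 9:q, 13:q, 14:p edges: (0,6,e); (0,13,e); (3,0,e); (3,6,e); (4,13,e); (6,14,e); (14,5,e); (14,9,e)
final:
nodes: 0:p, 3:p, 4:q, 5:p, 6:p, 9:q, 13:q, 14:p
edges: (0,6,e); (0,13,e); (3,0,e); (3,6,e); (4,13,e); (6,14,e); (14,5,e); (14,9,e)


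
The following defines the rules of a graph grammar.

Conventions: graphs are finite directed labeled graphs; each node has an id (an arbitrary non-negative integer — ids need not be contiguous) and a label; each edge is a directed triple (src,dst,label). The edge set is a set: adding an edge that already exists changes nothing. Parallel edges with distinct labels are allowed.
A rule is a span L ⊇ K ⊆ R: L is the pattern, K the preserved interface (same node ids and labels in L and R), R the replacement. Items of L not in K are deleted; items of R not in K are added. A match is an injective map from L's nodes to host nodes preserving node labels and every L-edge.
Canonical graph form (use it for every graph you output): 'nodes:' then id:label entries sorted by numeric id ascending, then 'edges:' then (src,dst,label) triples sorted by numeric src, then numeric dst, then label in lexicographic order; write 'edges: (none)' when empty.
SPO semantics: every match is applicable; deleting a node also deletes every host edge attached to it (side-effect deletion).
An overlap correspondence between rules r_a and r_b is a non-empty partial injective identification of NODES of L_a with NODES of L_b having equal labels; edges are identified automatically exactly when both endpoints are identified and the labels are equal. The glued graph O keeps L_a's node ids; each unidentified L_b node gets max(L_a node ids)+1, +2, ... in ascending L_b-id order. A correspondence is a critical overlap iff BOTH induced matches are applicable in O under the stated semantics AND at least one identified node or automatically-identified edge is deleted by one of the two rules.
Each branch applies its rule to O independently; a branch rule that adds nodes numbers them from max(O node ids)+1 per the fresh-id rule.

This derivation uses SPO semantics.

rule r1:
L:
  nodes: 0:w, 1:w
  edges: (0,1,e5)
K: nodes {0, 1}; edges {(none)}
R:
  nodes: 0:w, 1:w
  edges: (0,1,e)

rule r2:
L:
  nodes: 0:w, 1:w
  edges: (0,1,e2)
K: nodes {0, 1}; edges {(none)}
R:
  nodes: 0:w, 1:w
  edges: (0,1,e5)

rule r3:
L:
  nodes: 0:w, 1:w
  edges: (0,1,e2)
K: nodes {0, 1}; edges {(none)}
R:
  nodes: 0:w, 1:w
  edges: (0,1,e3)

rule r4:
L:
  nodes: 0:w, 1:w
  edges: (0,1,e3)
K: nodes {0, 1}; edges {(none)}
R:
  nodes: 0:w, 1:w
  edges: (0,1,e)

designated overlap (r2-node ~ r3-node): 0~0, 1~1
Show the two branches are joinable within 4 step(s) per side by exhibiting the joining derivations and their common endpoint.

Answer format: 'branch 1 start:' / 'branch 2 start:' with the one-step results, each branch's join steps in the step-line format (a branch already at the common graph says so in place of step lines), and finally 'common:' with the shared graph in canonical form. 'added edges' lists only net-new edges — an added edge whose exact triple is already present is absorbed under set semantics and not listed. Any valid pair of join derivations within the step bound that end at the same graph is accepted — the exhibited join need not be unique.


branch 1 start:
nodes: 0:w, 1:w
edges: (0,1,e5)
branch 2 start:
nodes: 0:w, 1:w
edges: (0,1,e3)
branch 1 step 1: rule r1; match: 0->0, 1->1; deleted nodes (none); deleted edges (0,1,e5); added nodes (none); added edges (0,1,e); result: nodes: 0:w, 1:w edges: (0,1,e)
branch 2 step 1: rule r4; match: 0->0, 1->1; deleted nodes (none); deleted edges (0,1,e3); added nodes (none); added edges (0,1,e); result: nodes: 0:w, 1:w edges: (0,1,e)
common:
nodes: 0:w, 1:w
edges: (0,1,e)


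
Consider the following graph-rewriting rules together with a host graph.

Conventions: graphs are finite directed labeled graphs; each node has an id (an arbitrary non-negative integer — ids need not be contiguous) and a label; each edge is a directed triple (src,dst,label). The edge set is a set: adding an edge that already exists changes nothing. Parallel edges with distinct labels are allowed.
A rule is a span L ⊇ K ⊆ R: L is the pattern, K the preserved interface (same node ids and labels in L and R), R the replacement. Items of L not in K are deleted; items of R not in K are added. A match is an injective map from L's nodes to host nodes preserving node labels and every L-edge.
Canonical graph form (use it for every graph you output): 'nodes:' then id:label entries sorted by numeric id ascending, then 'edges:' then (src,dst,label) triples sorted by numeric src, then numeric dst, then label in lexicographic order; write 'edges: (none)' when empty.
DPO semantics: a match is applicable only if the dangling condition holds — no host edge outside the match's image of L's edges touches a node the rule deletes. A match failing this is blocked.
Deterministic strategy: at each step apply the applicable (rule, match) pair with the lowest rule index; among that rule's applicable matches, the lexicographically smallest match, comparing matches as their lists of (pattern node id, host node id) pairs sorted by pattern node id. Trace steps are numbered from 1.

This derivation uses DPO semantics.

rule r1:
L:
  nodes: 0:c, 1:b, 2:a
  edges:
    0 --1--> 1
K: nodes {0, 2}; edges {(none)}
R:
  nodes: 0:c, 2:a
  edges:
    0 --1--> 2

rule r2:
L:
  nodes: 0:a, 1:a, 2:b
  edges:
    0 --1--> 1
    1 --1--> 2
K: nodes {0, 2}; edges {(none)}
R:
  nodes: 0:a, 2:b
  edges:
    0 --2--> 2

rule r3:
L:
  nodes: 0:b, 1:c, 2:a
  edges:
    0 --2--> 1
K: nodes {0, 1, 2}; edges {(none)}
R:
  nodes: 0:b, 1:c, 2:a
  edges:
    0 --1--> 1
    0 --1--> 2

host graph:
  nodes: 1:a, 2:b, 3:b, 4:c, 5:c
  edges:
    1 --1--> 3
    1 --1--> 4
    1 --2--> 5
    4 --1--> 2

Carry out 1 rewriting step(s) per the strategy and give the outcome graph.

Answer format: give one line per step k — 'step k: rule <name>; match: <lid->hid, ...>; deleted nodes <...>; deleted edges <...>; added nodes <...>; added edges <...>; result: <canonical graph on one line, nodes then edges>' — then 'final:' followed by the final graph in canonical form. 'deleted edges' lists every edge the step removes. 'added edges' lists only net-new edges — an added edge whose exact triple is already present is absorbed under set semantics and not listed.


step 1: rule r1; match: 0->4, 1->2, 2->1; deleted nodes 2; deleted edges (4,2,1); added nodes (none); added edges (4,1,1); result: nodes: 1:a, 3:b, 4:c, 5:c edges: (1,3,1); (1,4,1); (1,5,2); (4,1,1)
final:
nodes: 1:a, 3:b, 4:c, 5:c
edges: (1,3,1); (1,4,1); (1,5,2); (4,1,1)


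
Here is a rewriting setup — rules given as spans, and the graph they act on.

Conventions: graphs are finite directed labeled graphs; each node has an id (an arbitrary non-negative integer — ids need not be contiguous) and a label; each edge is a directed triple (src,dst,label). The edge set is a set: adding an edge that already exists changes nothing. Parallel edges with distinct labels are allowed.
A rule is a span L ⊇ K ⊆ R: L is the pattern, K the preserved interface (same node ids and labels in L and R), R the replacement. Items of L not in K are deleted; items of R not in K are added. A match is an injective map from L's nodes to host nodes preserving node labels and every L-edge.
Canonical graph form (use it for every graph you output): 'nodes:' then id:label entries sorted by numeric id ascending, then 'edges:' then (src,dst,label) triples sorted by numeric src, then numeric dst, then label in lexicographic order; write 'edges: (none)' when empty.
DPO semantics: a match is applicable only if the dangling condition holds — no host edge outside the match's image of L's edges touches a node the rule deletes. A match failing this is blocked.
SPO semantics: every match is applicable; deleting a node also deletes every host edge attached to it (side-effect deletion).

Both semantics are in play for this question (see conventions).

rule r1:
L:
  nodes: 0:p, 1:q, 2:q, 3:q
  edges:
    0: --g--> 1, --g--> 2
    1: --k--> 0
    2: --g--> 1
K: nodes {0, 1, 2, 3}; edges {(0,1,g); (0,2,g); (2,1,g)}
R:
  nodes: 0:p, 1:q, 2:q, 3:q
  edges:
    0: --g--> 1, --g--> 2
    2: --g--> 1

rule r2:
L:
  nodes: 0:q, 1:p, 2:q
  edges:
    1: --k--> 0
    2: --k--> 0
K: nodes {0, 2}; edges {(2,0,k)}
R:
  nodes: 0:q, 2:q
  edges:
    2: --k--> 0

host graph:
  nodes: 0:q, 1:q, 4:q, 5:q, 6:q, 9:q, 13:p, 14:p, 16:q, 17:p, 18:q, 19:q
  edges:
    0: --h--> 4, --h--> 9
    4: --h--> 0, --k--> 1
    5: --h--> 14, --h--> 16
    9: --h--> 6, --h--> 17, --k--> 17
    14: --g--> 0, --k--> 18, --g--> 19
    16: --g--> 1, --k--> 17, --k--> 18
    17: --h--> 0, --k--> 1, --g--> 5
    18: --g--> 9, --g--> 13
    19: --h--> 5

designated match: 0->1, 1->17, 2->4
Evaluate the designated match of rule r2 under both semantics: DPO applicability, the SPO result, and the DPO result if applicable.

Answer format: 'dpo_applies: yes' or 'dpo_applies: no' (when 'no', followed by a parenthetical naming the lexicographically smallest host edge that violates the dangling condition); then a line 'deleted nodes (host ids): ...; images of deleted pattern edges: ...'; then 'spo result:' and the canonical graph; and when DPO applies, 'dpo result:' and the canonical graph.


dpo_applies: no
(the rule deletes node 17, which keeps host edge (9,17,h) outside the match image — the dangling condition fails, DPO blocks; SPO proceeds and side-deletes such edges)
deleted nodes (host ids): 17; images of deleted pattern edges: (17,1,k)
spo result:
nodes: 0:q, 1:q, 4:q, 5:q, 6:q, 9:q, 13:p, 14:p, 16:q, 18:q, 19:q
edges: (0,4,h); (0,9,h); (4,0,h); (4,1,k); (5,14,h); (5,16,h); (9,6,h); (14,0,g); (14,18,k); (14,19,g); (16,1,g); (16,18,k); (18,9,g); (18,13,g); (19,5,h)


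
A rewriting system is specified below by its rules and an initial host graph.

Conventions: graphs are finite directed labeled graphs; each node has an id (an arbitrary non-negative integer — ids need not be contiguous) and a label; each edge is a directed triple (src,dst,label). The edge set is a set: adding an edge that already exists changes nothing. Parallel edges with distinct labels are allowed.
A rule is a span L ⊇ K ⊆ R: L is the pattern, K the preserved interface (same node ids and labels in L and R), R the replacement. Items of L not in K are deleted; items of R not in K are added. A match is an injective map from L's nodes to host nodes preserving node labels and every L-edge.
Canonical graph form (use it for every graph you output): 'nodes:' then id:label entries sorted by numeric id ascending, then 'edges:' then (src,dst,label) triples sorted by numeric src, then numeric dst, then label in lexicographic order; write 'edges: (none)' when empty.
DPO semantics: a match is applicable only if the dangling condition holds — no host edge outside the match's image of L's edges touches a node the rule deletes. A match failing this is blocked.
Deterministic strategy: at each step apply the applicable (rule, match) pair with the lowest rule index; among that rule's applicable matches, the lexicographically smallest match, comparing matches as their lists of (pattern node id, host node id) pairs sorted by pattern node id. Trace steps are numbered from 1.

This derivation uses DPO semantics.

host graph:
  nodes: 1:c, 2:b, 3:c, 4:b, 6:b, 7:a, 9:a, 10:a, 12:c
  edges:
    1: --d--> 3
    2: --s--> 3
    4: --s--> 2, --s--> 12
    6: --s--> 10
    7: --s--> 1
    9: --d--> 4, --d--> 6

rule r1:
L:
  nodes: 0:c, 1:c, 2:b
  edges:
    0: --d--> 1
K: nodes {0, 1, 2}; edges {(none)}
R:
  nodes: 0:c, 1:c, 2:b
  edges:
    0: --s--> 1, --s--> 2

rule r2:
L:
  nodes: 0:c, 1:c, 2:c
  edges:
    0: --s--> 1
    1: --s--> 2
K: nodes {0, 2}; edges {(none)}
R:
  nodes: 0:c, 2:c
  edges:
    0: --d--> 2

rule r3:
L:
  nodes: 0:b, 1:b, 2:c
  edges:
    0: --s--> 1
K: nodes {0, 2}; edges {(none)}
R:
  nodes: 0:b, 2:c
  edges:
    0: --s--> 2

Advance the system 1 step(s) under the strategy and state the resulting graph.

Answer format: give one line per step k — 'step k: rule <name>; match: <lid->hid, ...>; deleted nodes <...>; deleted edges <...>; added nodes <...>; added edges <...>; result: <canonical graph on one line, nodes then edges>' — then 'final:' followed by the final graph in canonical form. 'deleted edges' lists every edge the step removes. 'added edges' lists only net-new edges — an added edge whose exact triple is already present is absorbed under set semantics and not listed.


step 1: rule r1; match: 0->1, 1->3, 2->2; deleted nodes (none); deleted edges (1,3,d); added nodes (none); added edges (1,2,s); (1,3,s); result: nodes: 1:c, 2:b, 3:c, 4:b, 6:b, 7:a, 9:a, 10:a, 12:c edges: (1,2,s); (1,3,s); (2,3,s); (4,2,s); (4,12,s); (6,10,s); (7,1,s); (9,4,d); (9,6,d)
final:
nodes: 1:c, 2:b, 3:c, 4:b, 6:b, 7:a, 9:a, 10:a, 12:c
edges: (1,2,s); (1,3,s); (2,3,s); (4,2,s); (4,12,s); (6,10,s); (7,1,s); (9,4,d); (9,6,d)
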